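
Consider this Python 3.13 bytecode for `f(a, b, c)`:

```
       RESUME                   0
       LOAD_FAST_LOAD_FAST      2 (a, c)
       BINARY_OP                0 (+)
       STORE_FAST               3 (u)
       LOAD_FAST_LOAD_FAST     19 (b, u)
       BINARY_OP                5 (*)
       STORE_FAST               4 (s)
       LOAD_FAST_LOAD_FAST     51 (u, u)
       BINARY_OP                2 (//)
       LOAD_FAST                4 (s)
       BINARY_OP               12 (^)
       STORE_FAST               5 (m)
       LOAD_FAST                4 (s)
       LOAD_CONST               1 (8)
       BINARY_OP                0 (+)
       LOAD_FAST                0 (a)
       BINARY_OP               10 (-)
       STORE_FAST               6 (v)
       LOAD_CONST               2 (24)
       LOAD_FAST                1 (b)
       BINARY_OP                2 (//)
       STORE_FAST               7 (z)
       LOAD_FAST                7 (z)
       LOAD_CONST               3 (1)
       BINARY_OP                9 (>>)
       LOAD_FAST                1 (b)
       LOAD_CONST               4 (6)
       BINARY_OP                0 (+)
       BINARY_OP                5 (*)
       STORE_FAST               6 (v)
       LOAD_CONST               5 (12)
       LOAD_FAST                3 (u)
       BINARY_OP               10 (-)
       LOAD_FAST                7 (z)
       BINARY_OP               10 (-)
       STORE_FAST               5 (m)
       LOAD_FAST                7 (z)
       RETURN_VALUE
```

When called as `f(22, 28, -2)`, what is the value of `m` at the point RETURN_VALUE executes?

-8

LOAD_FAST_LOAD_FAST a,c → push 22,-2. Stack: [22, -2]
BINARY_OP + → 22 + -2 = 20. Stack: [20]
STORE_FAST u → u=20. Stack: []
LOAD_FAST_LOAD_FAST b,u → push 28,20. Stack: [28, 20]
BINARY_OP * → 28 * 20 = 560. Stack: [560]
STORE_FAST s → s=560. Stack: []
LOAD_FAST_LOAD_FAST u,u → push 20,20. Stack: [20, 20]
BINARY_OP // → 20 // 20 = 1. Stack: [1]
LOAD_FAST s → push 560. Stack: [1, 560]
BINARY_OP ^ → 1 ^ 560 = 561. Stack: [561]
STORE_FAST m → m=561. Stack: []
LOAD_FAST s → push 560. Stack: [560]
LOAD_CONST → push 8. Stack: [560, 8]
BINARY_OP + → 560 + 8 = 568. Stack: [568]
LOAD_FAST a → push 22. Stack: [568, 22]
BINARY_OP - → 568 - 22 = 546. Stack: [546]
STORE_FAST v → v=546. Stack: []
LOAD_CONST → push 24. Stack: [24]
LOAD_FAST b → push 28. Stack: [24, 28]
BINARY_OP // → 24 // 28 = 0. Stack: [0]
STORE_FAST z → z=0. Stack: []
LOAD_FAST z → push 0. Stack: [0]
LOAD_CONST → push 1. Stack: [0, 1]
BINARY_OP >> → 0 >> 1 = 0. Stack: [0]
LOAD_FAST b → push 28. Stack: [0, 28]
LOAD_CONST → push 6. Stack: [0, 28, 6]
BINARY_OP + → 28 + 6 = 34. Stack: [0, 34]
BINARY_OP * → 0 * 34 = 0. Stack: [0]
STORE_FAST v → v=0. Stack: []
LOAD_CONST → push 12. Stack: [12]
LOAD_FAST u → push 20. Stack: [12, 20]
BINARY_OP - → 12 - 20 = -8. Stack: [-8]
LOAD_FAST z → push 0. Stack: [-8, 0]
BINARY_OP - → -8 - 0 = -8. Stack: [-8]
STORE_FAST m → m=-8. Stack: []
LOAD_FAST z → push 0. Stack: [0]
RETURN_VALUE → return 0.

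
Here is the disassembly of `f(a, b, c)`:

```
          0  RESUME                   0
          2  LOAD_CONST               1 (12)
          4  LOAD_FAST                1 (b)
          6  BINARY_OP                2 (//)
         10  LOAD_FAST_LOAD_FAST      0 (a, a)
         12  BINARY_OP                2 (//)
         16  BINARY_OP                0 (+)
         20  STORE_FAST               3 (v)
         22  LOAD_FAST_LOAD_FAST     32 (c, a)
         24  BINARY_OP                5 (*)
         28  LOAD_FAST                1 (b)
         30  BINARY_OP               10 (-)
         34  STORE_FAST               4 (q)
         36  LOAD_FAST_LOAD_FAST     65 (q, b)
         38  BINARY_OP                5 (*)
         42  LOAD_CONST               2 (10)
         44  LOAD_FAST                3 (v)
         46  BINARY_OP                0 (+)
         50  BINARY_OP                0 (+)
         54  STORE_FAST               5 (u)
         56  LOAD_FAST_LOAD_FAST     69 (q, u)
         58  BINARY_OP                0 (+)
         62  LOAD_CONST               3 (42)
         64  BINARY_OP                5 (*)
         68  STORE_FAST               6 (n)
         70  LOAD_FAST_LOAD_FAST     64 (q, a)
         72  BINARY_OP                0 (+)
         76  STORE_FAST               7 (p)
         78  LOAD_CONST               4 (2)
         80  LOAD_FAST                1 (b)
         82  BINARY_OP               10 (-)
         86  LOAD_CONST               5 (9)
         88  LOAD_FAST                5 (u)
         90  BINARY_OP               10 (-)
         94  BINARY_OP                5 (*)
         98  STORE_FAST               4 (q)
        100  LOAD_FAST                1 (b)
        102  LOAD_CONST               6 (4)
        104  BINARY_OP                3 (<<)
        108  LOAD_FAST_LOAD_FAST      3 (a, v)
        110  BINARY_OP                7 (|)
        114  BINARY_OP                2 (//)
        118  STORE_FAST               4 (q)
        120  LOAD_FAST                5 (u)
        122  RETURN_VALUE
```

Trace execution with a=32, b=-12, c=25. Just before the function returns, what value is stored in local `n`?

LOAD_CONST → push 12. Stack: [12]
LOAD_FAST b → push -12. Stack: [12, -12]
BINARY_OP // → 12 // -12 = -1. Stack: [-1]
LOAD_FAST_LOAD_FAST a,a → push 32,32. Stack: [-1, 32, 32]
BINARY_OP // → 32 // 32 = 1. Stack: [-1, 1]
BINARY_OP + → -1 + 1 = 0. Stack: [0]
STORE_FAST v → v=0. Stack: []
LOAD_FAST_LOAD_FAST c,a → push 25,32. Stack: [25, 32]
BINARY_OP * → 25 * 32 = 800. Stack: [800]
LOAD_FAST b → push -12. Stack: [800, -12]
BINARY_OP - → 800 - -12 = 812. Stack: [812]
STORE_FAST q → q=812. Stack: []
LOAD_FAST_LOAD_FAST q,b → push 812,-12. Stack: [812, -12]
BINARY_OP * → 812 * -12 = -9744. Stack: [-9744]
LOAD_CONST → push 10. Stack: [-9744, 10]
LOAD_FAST v → push 0. Stack: [-9744, 10, 0]
BINARY_OP + → 10 + 0 = 10. Stack: [-9744, 10]
BINARY_OP + → -9744 + 10 = -9734. Stack: [-9734]
STORE_FAST u → u=-9734. Stack: []
LOAD_FAST_LOAD_FAST q,u → push 812,-9734. Stack: [812, -9734]
BINARY_OP + → 812 + -9734 = -8922. Stack: [-8922]
LOAD_CONST → push 42. Stack: [-8922, 42]
BINARY_OP * → -8922 * 42 = -374724. Stack: [-374724]
STORE_FAST n → n=-374724. Stack: []
LOAD_FAST_LOAD_FAST q,a → push 812,32. Stack: [812, 32]
BINARY_OP + → 812 + 32 = 844. Stack: [844]
STORE_FAST p → p=844. Stack: []
LOAD_CONST → push 2. Stack: [2]
LOAD_FAST b → push -12. Stack: [2, -12]
BINARY_OP - → 2 - -12 = 14. Stack: [14]
LOAD_CONST → push 9. Stack: [14, 9]
LOAD_FAST u → push -9734. Stack: [14, 9, -9734]
BINARY_OP - → 9 - -9734 = 9743. Stack: [14, 9743]
BINARY_OP * → 14 * 9743 = 136402. Stack: [136402]
STORE_FAST q → q=136402. Stack: []
LOAD_FAST b → push -12. Stack: [-12]
LOAD_CONST → push 4. Stack: [-12, 4]
BINARY_OP << → -12 << 4 = -192. Stack: [-192]
LOAD_FAST_LOAD_FAST a,v → push 32,0. Stack: [-192, 32, 0]
BINARY_OP | → 32 | 0 = 32. Stack: [-192, 32]
BINARY_OP // → -192 // 32 = -6. Stack: [-6]
STORE_FAST q → q=-6. Stack: []
LOAD_FAST u → push -9734. Stack: [-9734]
RETURN_VALUE → return -9734.

-374724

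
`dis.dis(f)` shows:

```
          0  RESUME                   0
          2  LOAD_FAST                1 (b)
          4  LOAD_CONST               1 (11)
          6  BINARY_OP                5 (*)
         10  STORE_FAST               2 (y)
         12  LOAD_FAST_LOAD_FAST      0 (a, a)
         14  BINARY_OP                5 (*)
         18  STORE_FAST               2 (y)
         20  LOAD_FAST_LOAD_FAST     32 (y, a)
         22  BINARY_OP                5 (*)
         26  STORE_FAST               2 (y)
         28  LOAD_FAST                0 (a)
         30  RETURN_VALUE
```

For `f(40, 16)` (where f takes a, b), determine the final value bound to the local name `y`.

64000

LOAD_FAST b → push 16. Stack: [16]
LOAD_CONST → push 11. Stack: [16, 11]
BINARY_OP * → 16 * 11 = 176. Stack: [176]
STORE_FAST y → y=176. Stack: []
LOAD_FAST_LOAD_FAST a,a → push 40,40. Stack: [40, 40]
BINARY_OP * → 40 * 40 = 1600. Stack: [1600]
STORE_FAST y → y=1600. Stack: []
LOAD_FAST_LOAD_FAST y,a → push 1600,40. Stack: [1600, 40]
BINARY_OP * → 1600 * 40 = 64000. Stack: [64000]
STORE_FAST y → y=64000. Stack: []
LOAD_FAST a → push 40. Stack: [40]
RETURN_VALUE → return 40.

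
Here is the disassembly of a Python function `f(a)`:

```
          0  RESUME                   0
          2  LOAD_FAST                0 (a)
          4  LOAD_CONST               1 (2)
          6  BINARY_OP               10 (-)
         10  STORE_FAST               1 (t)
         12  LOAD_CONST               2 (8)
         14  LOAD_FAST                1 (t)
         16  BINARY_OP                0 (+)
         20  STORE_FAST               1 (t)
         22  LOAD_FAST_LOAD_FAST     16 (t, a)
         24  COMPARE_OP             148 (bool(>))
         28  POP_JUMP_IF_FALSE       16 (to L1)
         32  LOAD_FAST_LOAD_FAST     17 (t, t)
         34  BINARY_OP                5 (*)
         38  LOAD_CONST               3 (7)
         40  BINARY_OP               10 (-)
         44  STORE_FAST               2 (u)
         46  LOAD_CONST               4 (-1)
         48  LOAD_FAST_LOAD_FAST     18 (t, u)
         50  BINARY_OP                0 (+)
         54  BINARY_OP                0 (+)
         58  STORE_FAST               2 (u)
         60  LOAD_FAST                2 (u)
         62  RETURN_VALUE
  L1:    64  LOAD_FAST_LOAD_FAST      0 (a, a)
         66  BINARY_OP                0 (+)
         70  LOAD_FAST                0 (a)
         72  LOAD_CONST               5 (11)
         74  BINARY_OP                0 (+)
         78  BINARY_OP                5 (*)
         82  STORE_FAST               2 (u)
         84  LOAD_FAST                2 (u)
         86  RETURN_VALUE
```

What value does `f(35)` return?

1714

LOAD_FAST a → push 35. Stack: [35]
LOAD_CONST → push 2. Stack: [35, 2]
BINARY_OP - → 35 - 2 = 33. Stack: [33]
STORE_FAST t → t=33. Stack: []
LOAD_CONST → push 8. Stack: [8]
LOAD_FAST t → push 33. Stack: [8, 33]
BINARY_OP + → 8 + 33 = 41. Stack: [41]
STORE_FAST t → t=41. Stack: []
LOAD_FAST_LOAD_FAST t,a → push 41,35. Stack: [41, 35]
COMPARE_OP bool(>) → 41 vs 35 = True. Stack: [True]
POP_JUMP_IF_FALSE → pop True; no jump. Stack: []
LOAD_FAST_LOAD_FAST t,t → push 41,41. Stack: [41, 41]
BINARY_OP * → 41 * 41 = 1681. Stack: [1681]
LOAD_CONST → push 7. Stack: [1681, 7]
BINARY_OP - → 1681 - 7 = 1674. Stack: [1674]
STORE_FAST u → u=1674. Stack: []
LOAD_CONST → push -1. Stack: [-1]
LOAD_FAST_LOAD_FAST t,u → push 41,1674. Stack: [-1, 41, 1674]
BINARY_OP + → 41 + 1674 = 1715. Stack: [-1, 1715]
BINARY_OP + → -1 + 1715 = 1714. Stack: [1714]
STORE_FAST u → u=1714. Stack: []
LOAD_FAST u → push 1714. Stack: [1714]
RETURN_VALUE → return 1714.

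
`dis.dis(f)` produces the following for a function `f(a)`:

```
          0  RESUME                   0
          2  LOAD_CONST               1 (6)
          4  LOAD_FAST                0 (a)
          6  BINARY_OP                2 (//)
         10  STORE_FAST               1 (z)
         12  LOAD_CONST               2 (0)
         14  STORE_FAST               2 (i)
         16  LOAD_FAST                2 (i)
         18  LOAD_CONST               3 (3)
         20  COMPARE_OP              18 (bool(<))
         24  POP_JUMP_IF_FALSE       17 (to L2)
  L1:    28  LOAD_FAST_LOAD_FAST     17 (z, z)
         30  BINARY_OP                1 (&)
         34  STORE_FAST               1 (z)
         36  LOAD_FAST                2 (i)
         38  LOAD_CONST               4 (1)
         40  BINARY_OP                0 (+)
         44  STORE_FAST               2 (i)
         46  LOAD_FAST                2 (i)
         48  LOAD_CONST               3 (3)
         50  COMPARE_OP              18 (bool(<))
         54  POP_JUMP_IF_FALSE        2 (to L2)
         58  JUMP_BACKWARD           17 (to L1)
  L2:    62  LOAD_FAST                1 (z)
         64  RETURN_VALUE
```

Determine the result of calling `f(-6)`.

LOAD_CONST → push 6. Stack: [6]
LOAD_FAST a → push -6. Stack: [6, -6]
BINARY_OP // → 6 // -6 = -1. Stack: [-1]
STORE_FAST z → z=-1. Stack: []
LOAD_CONST → push 0. Stack: [0]
STORE_FAST i → i=0. Stack: []
LOAD_FAST i → push 0. Stack: [0]
LOAD_CONST → push 3. Stack: [0, 3]
COMPARE_OP bool(<) → 0 vs 3 = True. Stack: [True]
POP_JUMP_IF_FALSE → pop True; no jump. Stack: []
LOAD_FAST_LOAD_FAST z,z → push -1,-1. Stack: [-1, -1]
BINARY_OP & → -1 & -1 = -1. Stack: [-1]
STORE_FAST z → z=-1. Stack: []
LOAD_FAST i → push 0. Stack: [0]
LOAD_CONST → push 1. Stack: [0, 1]
BINARY_OP + → 0 + 1 = 1. Stack: [1]
STORE_FAST i → i=1. Stack: []
LOAD_FAST i → push 1. Stack: [1]
LOAD_CONST → push 3. Stack: [1, 3]
COMPARE_OP bool(<) → 1 vs 3 = True. Stack: [True]
POP_JUMP_IF_FALSE → pop True; no jump. Stack: []
LOAD_FAST_LOAD_FAST z,z → push -1,-1. Stack: [-1, -1]
BINARY_OP & → -1 & -1 = -1. Stack: [-1]
STORE_FAST z → z=-1. Stack: []
LOAD_FAST i → push 1. Stack: [1]
LOAD_CONST → push 1. Stack: [1, 1]
BINARY_OP + → 1 + 1 = 2. Stack: [2]
STORE_FAST i → i=2. Stack: []
LOAD_FAST i → push 2. Stack: [2]
LOAD_CONST → push 3. Stack: [2, 3]
COMPARE_OP bool(<) → 2 vs 3 = True. Stack: [True]
POP_JUMP_IF_FALSE → pop True; no jump. Stack: []
LOAD_FAST_LOAD_FAST z,z → push -1,-1. Stack: [-1, -1]
BINARY_OP & → -1 & -1 = -1. Stack: [-1]
STORE_FAST z → z=-1. Stack: []
LOAD_FAST i → push 2. Stack: [2]
LOAD_CONST → push 1. Stack: [2, 1]
BINARY_OP + → 2 + 1 = 3. Stack: [3]
STORE_FAST i → i=3. Stack: []
LOAD_FAST i → push 3. Stack: [3]
LOAD_CONST → push 3. Stack: [3, 3]
COMPARE_OP bool(<) → 3 vs 3 = False. Stack: [False]
POP_JUMP_IF_FALSE → pop False; jump. Stack: []
LOAD_FAST z → push -1. Stack: [-1]
RETURN_VALUE → return -1.

-1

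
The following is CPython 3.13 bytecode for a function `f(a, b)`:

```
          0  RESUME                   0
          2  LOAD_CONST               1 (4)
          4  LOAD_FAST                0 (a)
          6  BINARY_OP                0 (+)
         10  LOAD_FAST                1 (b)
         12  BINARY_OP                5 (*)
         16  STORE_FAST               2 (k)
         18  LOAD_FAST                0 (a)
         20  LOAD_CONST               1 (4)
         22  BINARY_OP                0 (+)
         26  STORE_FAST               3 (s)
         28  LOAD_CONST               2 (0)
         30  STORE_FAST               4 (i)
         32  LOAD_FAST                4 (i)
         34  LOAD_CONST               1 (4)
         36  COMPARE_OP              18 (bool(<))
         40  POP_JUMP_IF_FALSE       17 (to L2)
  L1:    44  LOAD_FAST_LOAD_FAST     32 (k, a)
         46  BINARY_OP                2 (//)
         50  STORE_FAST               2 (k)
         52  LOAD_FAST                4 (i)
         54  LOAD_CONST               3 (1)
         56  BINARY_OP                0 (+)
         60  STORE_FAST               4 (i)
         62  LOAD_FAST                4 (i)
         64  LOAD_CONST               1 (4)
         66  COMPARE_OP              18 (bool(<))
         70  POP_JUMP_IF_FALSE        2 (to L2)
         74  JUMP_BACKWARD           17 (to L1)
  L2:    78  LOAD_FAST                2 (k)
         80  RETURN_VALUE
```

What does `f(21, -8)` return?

-1

LOAD_CONST → push 4. Stack: [4]
LOAD_FAST a → push 21. Stack: [4, 21]
BINARY_OP + → 4 + 21 = 25. Stack: [25]
LOAD_FAST b → push -8. Stack: [25, -8]
BINARY_OP * → 25 * -8 = -200. Stack: [-200]
STORE_FAST k → k=-200. Stack: []
LOAD_FAST a → push 21. Stack: [21]
LOAD_CONST → push 4. Stack: [21, 4]
BINARY_OP + → 21 + 4 = 25. Stack: [25]
STORE_FAST s → s=25. Stack: []
LOAD_CONST → push 0. Stack: [0]
STORE_FAST i → i=0. Stack: []
LOAD_FAST i → push 0. Stack: [0]
LOAD_CONST → push 4. Stack: [0, 4]
COMPARE_OP bool(<) → 0 vs 4 = True. Stack: [True]
POP_JUMP_IF_FALSE → pop True; no jump. Stack: []
LOAD_FAST_LOAD_FAST k,a → push -200,21. Stack: [-200, 21]
BINARY_OP // → -200 // 21 = -10. Stack: [-10]
STORE_FAST k → k=-10. Stack: []
LOAD_FAST i → push 0. Stack: [0]
LOAD_CONST → push 1. Stack: [0, 1]
BINARY_OP + → 0 + 1 = 1. Stack: [1]
STORE_FAST i → i=1. Stack: []
LOAD_FAST i → push 1. Stack: [1]
LOAD_CONST → push 4. Stack: [1, 4]
COMPARE_OP bool(<) → 1 vs 4 = True. Stack: [True]
POP_JUMP_IF_FALSE → pop True; no jump. Stack: []
LOAD_FAST_LOAD_FAST k,a → push -10,21. Stack: [-10, 21]
BINARY_OP // → -10 // 21 = -1. Stack: [-1]
STORE_FAST k → k=-1. Stack: []
LOAD_FAST i → push 1. Stack: [1]
LOAD_CONST → push 1. Stack: [1, 1]
BINARY_OP + → 1 + 1 = 2. Stack: [2]
STORE_FAST i → i=2. Stack: []
LOAD_FAST i → push 2. Stack: [2]
LOAD_CONST → push 4. Stack: [2, 4]
COMPARE_OP bool(<) → 2 vs 4 = True. Stack: [True]
POP_JUMP_IF_FALSE → pop True; no jump. Stack: []
LOAD_FAST_LOAD_FAST k,a → push -1,21. Stack: [-1, 21]
BINARY_OP // → -1 // 21 = -1. Stack: [-1]
STORE_FAST k → k=-1. Stack: []
LOAD_FAST i → push 2. Stack: [2]
LOAD_CONST → push 1. Stack: [2, 1]
BINARY_OP + → 2 + 1 = 3. Stack: [3]
STORE_FAST i → i=3. Stack: []
LOAD_FAST i → push 3. Stack: [3]
LOAD_CONST → push 4. Stack: [3, 4]
COMPARE_OP bool(<) → 3 vs 4 = True. Stack: [True]
POP_JUMP_IF_FALSE → pop True; no jump. Stack: []
LOAD_FAST_LOAD_FAST k,a → push -1,21. Stack: [-1, 21]
BINARY_OP // → -1 // 21 = -1. Stack: [-1]
STORE_FAST k → k=-1. Stack: []
LOAD_FAST i → push 3. Stack: [3]
LOAD_CONST → push 1. Stack: [3, 1]
BINARY_OP + → 3 + 1 = 4. Stack: [4]
STORE_FAST i → i=4. Stack: []
LOAD_FAST i → push 4. Stack: [4]
LOAD_CONST → push 4. Stack: [4, 4]
COMPARE_OP bool(<) → 4 vs 4 = False. Stack: [False]
POP_JUMP_IF_FALSE → pop False; jump. Stack: []
LOAD_FAST k → push -1. Stack: [-1]
RETURN_VALUE → return -1.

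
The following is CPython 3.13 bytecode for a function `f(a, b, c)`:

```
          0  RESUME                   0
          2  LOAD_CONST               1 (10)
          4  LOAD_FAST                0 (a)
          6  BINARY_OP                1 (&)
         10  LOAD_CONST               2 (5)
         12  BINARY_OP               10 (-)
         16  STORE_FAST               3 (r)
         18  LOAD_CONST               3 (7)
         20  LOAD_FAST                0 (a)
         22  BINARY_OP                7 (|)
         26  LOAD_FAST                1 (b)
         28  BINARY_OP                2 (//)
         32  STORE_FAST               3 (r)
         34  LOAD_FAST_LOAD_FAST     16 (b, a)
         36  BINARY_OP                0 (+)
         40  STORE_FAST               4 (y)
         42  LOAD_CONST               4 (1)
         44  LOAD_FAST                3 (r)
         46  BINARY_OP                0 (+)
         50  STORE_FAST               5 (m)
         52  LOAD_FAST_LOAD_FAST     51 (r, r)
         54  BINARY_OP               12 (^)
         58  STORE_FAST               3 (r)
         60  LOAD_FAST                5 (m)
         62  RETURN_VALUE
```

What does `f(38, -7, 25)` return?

-5

LOAD_CONST → push 10. Stack: [10]
LOAD_FAST a → push 38. Stack: [10, 38]
BINARY_OP & → 10 & 38 = 2. Stack: [2]
LOAD_CONST → push 5. Stack: [2, 5]
BINARY_OP - → 2 - 5 = -3. Stack: [-3]
STORE_FAST r → r=-3. Stack: []
LOAD_CONST → push 7. Stack: [7]
LOAD_FAST a → push 38. Stack: [7, 38]
BINARY_OP | → 7 | 38 = 39. Stack: [39]
LOAD_FAST b → push -7. Stack: [39, -7]
BINARY_OP // → 39 // -7 = -6. Stack: [-6]
STORE_FAST r → r=-6. Stack: []
LOAD_FAST_LOAD_FAST b,a → push -7,38. Stack: [-7, 38]
BINARY_OP + → -7 + 38 = 31. Stack: [31]
STORE_FAST y → y=31. Stack: []
LOAD_CONST → push 1. Stack: [1]
LOAD_FAST r → push -6. Stack: [1, -6]
BINARY_OP + → 1 + -6 = -5. Stack: [-5]
STORE_FAST m → m=-5. Stack: []
LOAD_FAST_LOAD_FAST r,r → push -6,-6. Stack: [-6, -6]
BINARY_OP ^ → -6 ^ -6 = 0. Stack: [0]
STORE_FAST r → r=0. Stack: []
LOAD_FAST m → push -5. Stack: [-5]
RETURN_VALUE → return -5.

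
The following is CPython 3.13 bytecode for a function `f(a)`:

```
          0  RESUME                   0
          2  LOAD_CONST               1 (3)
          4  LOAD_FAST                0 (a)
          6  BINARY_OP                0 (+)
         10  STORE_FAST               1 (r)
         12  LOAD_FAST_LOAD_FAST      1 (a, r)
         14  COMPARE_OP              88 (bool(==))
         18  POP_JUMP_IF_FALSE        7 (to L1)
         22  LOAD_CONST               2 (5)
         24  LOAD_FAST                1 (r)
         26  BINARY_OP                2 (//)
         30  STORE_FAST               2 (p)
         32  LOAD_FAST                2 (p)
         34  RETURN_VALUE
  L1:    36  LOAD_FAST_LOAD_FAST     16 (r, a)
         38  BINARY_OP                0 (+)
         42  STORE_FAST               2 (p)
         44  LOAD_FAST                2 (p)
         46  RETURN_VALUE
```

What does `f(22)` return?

47

LOAD_CONST → push 3. Stack: [3]
LOAD_FAST a → push 22. Stack: [3, 22]
BINARY_OP + → 3 + 22 = 25. Stack: [25]
STORE_FAST r → r=25. Stack: []
LOAD_FAST_LOAD_FAST a,r → push 22,25. Stack: [22, 25]
COMPARE_OP bool(==) → 22 vs 25 = False. Stack: [False]
POP_JUMP_IF_FALSE → pop False; jump. Stack: []
LOAD_FAST_LOAD_FAST r,a → push 25,22. Stack: [25, 22]
BINARY_OP + → 25 + 22 = 47. Stack: [47]
STORE_FAST p → p=47. Stack: []
LOAD_FAST p → push 47. Stack: [47]
RETURN_VALUE → return 47.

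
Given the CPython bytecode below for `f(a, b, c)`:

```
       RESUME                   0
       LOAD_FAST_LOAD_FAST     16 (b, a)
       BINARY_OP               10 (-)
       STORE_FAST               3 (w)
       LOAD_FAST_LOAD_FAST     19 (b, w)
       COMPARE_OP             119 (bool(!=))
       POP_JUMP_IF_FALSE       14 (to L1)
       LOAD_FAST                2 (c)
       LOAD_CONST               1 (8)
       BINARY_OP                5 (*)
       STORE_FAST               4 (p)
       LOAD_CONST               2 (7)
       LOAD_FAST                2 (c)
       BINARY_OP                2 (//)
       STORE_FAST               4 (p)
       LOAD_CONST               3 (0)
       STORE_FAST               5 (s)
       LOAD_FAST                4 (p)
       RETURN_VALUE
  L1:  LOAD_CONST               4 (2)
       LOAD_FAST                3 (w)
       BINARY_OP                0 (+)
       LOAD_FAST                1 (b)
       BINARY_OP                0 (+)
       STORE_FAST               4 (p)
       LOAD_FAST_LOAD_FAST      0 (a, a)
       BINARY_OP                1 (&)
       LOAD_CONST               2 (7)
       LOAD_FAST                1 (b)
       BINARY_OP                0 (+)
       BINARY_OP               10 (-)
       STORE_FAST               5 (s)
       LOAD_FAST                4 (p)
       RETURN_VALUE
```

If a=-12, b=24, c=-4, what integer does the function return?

-2

LOAD_FAST_LOAD_FAST b,a → push 24,-12. Stack: [24, -12]
BINARY_OP - → 24 - -12 = 36. Stack: [36]
STORE_FAST w → w=36. Stack: []
LOAD_FAST_LOAD_FAST b,w → push 24,36. Stack: [24, 36]
COMPARE_OP bool(!=) → 24 vs 36 = True. Stack: [True]
POP_JUMP_IF_FALSE → pop True; no jump. Stack: []
LOAD_FAST c → push -4. Stack: [-4]
LOAD_CONST → push 8. Stack: [-4, 8]
BINARY_OP * → -4 * 8 = -32. Stack: [-32]
STORE_FAST p → p=-32. Stack: []
LOAD_CONST → push 7. Stack: [7]
LOAD_FAST c → push -4. Stack: [7, -4]
BINARY_OP // → 7 // -4 = -2. Stack: [-2]
STORE_FAST p → p=-2. Stack: []
LOAD_CONST → push 0. Stack: [0]
STORE_FAST s → s=0. Stack: []
LOAD_FAST p → push -2. Stack: [-2]
RETURN_VALUE → return -2.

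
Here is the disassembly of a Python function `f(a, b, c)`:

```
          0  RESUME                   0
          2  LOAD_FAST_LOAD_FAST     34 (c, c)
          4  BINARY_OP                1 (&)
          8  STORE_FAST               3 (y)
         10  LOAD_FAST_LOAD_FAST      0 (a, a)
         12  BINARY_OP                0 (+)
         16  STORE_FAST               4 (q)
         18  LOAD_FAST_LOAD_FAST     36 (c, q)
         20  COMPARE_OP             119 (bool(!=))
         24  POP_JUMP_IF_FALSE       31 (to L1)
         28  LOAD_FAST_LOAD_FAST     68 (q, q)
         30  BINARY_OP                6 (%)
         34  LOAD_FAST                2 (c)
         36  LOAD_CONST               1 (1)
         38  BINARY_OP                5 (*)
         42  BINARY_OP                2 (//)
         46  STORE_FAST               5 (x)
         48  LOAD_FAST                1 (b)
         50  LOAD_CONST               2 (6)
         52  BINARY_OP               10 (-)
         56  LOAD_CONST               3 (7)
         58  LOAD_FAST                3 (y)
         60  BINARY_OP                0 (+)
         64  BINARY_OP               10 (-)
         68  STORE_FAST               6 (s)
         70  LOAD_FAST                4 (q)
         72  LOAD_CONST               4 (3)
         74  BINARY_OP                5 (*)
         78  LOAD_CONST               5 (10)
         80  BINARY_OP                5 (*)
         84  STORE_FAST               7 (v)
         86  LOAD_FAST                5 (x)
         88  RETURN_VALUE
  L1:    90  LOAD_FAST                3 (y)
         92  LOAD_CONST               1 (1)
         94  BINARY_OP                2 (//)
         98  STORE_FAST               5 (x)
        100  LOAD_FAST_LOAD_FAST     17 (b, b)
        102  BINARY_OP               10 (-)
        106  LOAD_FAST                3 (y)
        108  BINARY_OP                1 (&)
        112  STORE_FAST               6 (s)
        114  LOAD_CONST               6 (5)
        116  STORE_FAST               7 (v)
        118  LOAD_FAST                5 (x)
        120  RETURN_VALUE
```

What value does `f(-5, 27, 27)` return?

0

LOAD_FAST_LOAD_FAST c,c → push 27,27. Stack: [27, 27]
BINARY_OP & → 27 & 27 = 27. Stack: [27]
STORE_FAST y → y=27. Stack: []
LOAD_FAST_LOAD_FAST a,a → push -5,-5. Stack: [-5, -5]
BINARY_OP + → -5 + -5 = -10. Stack: [-10]
STORE_FAST q → q=-10. Stack: []
LOAD_FAST_LOAD_FAST c,q → push 27,-10. Stack: [27, -10]
COMPARE_OP bool(!=) → 27 vs -10 = True. Stack: [True]
POP_JUMP_IF_FALSE → pop True; no jump. Stack: []
LOAD_FAST_LOAD_FAST q,q → push -10,-10. Stack: [-10, -10]
BINARY_OP % → -10 % -10 = 0. Stack: [0]
LOAD_FAST c → push 27. Stack: [0, 27]
LOAD_CONST → push 1. Stack: [0, 27, 1]
BINARY_OP * → 27 * 1 = 27. Stack: [0, 27]
BINARY_OP // → 0 // 27 = 0. Stack: [0]
STORE_FAST x → x=0. Stack: []
LOAD_FAST b → push 27. Stack: [27]
LOAD_CONST → push 6. Stack: [27, 6]
BINARY_OP - → 27 - 6 = 21. Stack: [21]
LOAD_CONST → push 7. Stack: [21, 7]
LOAD_FAST y → push 27. Stack: [21, 7, 27]
BINARY_OP + → 7 + 27 = 34. Stack: [21, 34]
BINARY_OP - → 21 - 34 = -13. Stack: [-13]
STORE_FAST s → s=-13. Stack: []
LOAD_FAST q → push -10. Stack: [-10]
LOAD_CONST → push 3. Stack: [-10, 3]
BINARY_OP * → -10 * 3 = -30. Stack: [-30]
LOAD_CONST → push 10. Stack: [-30, 10]
BINARY_OP * → -30 * 10 = -300. Stack: [-300]
STORE_FAST v → v=-300. Stack: []
LOAD_FAST x → push 0. Stack: [0]
RETURN_VALUE → return 0.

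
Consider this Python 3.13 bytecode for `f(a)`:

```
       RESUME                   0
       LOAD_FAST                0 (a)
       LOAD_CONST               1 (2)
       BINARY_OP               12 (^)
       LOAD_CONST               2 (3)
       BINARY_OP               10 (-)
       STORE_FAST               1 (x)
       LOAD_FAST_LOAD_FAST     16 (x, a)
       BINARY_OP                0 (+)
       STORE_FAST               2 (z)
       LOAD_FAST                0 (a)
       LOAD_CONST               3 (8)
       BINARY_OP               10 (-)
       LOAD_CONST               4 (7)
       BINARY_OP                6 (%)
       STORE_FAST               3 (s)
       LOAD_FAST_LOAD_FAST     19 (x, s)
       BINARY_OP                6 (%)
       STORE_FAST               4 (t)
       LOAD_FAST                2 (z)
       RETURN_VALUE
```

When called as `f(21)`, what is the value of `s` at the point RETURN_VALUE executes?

6

LOAD_FAST a → push 21. Stack: [21]
LOAD_CONST → push 2. Stack: [21, 2]
BINARY_OP ^ → 21 ^ 2 = 23. Stack: [23]
LOAD_CONST → push 3. Stack: [23, 3]
BINARY_OP - → 23 - 3 = 20. Stack: [20]
STORE_FAST x → x=20. Stack: []
LOAD_FAST_LOAD_FAST x,a → push 20,21. Stack: [20, 21]
BINARY_OP + → 20 + 21 = 41. Stack: [41]
STORE_FAST z → z=41. Stack: []
LOAD_FAST a → push 21. Stack: [21]
LOAD_CONST → push 8. Stack: [21, 8]
BINARY_OP - → 21 - 8 = 13. Stack: [13]
LOAD_CONST → push 7. Stack: [13, 7]
BINARY_OP % → 13 % 7 = 6. Stack: [6]
STORE_FAST s → s=6. Stack: []
LOAD_FAST_LOAD_FAST x,s → push 20,6. Stack: [20, 6]
BINARY_OP % → 20 % 6 = 2. Stack: [2]
STORE_FAST t → t=2. Stack: []
LOAD_FAST z → push 41. Stack: [41]
RETURN_VALUE → return 41.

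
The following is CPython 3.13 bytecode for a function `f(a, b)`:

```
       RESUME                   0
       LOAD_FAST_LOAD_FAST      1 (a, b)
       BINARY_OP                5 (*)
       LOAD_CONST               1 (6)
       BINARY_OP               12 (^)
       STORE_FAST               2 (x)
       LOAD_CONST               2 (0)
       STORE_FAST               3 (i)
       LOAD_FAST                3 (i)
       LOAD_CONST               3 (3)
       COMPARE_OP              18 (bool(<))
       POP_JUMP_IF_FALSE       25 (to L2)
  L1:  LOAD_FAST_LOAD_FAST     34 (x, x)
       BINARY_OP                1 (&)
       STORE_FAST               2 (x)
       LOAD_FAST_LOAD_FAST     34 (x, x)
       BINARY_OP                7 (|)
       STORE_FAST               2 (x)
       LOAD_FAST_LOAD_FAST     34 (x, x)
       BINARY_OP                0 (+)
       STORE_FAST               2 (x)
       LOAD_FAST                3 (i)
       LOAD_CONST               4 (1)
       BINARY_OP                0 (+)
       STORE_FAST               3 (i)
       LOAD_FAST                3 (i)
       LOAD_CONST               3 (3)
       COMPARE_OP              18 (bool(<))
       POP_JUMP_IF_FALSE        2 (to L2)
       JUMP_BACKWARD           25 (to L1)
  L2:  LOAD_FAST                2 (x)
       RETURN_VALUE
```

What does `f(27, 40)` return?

8688

LOAD_FAST_LOAD_FAST a,b → push 27,40
BINARY_OP * → 27 * 40 = 1080
LOAD_CONST → push 6
BINARY_OP ^ → 1080 ^ 6 = 1086
STORE_FAST x → x=1086
LOAD_CONST → push 0
STORE_FAST i → i=0
LOAD_FAST i → push 0
LOAD_CONST → push 3
COMPARE_OP bool(<) → 0 vs 3 = True
POP_JUMP_IF_FALSE → pop True; no jump
LOAD_FAST_LOAD_FAST x,x → push 1086,1086
BINARY_OP & → 1086 & 1086 = 1086
STORE_FAST x → x=1086
LOAD_FAST_LOAD_FAST x,x → push 1086,1086
BINARY_OP | → 1086 | 1086 = 1086
STORE_FAST x → x=1086
LOAD_FAST_LOAD_FAST x,x → push 1086,1086
BINARY_OP + → 1086 + 1086 = 2172
STORE_FAST x → x=2172
LOAD_FAST i → push 0
LOAD_CONST → push 1
BINARY_OP + → 0 + 1 = 1
STORE_FAST i → i=1
LOAD_FAST i → push 1
LOAD_CONST → push 3
COMPARE_OP bool(<) → 1 vs 3 = True
POP_JUMP_IF_FALSE → pop True; no jump
LOAD_FAST_LOAD_FAST x,x → push 2172,2172
BINARY_OP & → 2172 & 2172 = 2172
STORE_FAST x → x=2172
LOAD_FAST_LOAD_FAST x,x → push 2172,2172
BINARY_OP | → 2172 | 2172 = 2172
STORE_FAST x → x=2172
LOAD_FAST_LOAD_FAST x,x → push 2172,2172
BINARY_OP + → 2172 + 2172 = 4344
STORE_FAST x → x=4344
LOAD_FAST i → push 1
LOAD_CONST → push 1
BINARY_OP + → 1 + 1 = 2
STORE_FAST i → i=2
LOAD_FAST i → push 2
LOAD_CONST → push 3
COMPARE_OP bool(<) → 2 vs 3 = True
POP_JUMP_IF_FALSE → pop True; no jump
LOAD_FAST_LOAD_FAST x,x → push 4344,4344
BINARY_OP & → 4344 & 4344 = 4344
STORE_FAST x → x=4344
LOAD_FAST_LOAD_FAST x,x → push 4344,4344
BINARY_OP | → 4344 | 4344 = 4344
STORE_FAST x → x=4344
LOAD_FAST_LOAD_FAST x,x → push 4344,4344
BINARY_OP + → 4344 + 4344 = 8688
STORE_FAST x → x=8688
LOAD_FAST i → push 2
LOAD_CONST → push 1
BINARY_OP + → 2 + 1 = 3
STORE_FAST i → i=3
LOAD_FAST i → push 3
LOAD_CONST → push 3
COMPARE_OP bool(<) → 3 vs 3 = False
POP_JUMP_IF_FALSE → pop False; jump
LOAD_FAST x → push 8688
RETURN_VALUE → return 8688.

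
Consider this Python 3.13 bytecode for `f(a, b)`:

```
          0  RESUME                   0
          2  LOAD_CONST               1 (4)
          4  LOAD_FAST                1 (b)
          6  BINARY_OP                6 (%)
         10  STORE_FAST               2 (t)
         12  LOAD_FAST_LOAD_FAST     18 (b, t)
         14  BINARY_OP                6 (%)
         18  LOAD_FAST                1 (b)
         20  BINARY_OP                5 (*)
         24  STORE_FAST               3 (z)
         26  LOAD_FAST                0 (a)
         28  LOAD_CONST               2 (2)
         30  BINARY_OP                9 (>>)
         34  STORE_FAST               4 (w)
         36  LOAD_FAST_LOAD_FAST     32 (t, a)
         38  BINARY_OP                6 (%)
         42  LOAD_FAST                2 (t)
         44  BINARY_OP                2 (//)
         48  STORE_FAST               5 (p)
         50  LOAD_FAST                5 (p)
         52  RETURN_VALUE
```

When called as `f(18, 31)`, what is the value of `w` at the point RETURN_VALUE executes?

4

LOAD_CONST → push 4. Stack: [4]
LOAD_FAST b → push 31. Stack: [4, 31]
BINARY_OP % → 4 % 31 = 4. Stack: [4]
STORE_FAST t → t=4. Stack: []
LOAD_FAST_LOAD_FAST b,t → push 31,4. Stack: [31, 4]
BINARY_OP % → 31 % 4 = 3. Stack: [3]
LOAD_FAST b → push 31. Stack: [3, 31]
BINARY_OP * → 3 * 31 = 93. Stack: [93]
STORE_FAST z → z=93. Stack: []
LOAD_FAST a → push 18. Stack: [18]
LOAD_CONST → push 2. Stack: [18, 2]
BINARY_OP >> → 18 >> 2 = 4. Stack: [4]
STORE_FAST w → w=4. Stack: []
LOAD_FAST_LOAD_FAST t,a → push 4,18. Stack: [4, 18]
BINARY_OP % → 4 % 18 = 4. Stack: [4]
LOAD_FAST t → push 4. Stack: [4, 4]
BINARY_OP // → 4 // 4 = 1. Stack: [1]
STORE_FAST p → p=1. Stack: []
LOAD_FAST p → push 1. Stack: [1]
RETURN_VALUE → return 1.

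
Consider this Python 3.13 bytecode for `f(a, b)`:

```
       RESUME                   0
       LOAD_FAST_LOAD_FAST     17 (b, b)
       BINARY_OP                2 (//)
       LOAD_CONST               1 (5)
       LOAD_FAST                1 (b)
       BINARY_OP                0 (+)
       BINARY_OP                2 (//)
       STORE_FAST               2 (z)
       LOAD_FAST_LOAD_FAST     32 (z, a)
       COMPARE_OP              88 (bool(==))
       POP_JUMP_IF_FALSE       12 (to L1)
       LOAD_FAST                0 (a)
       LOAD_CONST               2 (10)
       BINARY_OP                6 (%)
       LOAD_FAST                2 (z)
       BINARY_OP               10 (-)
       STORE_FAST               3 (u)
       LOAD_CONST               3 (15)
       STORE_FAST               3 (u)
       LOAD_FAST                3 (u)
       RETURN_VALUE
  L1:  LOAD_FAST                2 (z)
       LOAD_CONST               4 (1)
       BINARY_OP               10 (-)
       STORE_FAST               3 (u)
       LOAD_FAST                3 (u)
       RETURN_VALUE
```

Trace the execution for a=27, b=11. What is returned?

-1

LOAD_FAST_LOAD_FAST b,b → push 11,11. Stack: [11, 11]
BINARY_OP // → 11 // 11 = 1. Stack: [1]
LOAD_CONST → push 5. Stack: [1, 5]
LOAD_FAST b → push 11. Stack: [1, 5, 11]
BINARY_OP + → 5 + 11 = 16. Stack: [1, 16]
BINARY_OP // → 1 // 16 = 0. Stack: [0]
STORE_FAST z → z=0. Stack: []
LOAD_FAST_LOAD_FAST z,a → push 0,27. Stack: [0, 27]
COMPARE_OP bool(==) → 0 vs 27 = False. Stack: [False]
POP_JUMP_IF_FALSE → pop False; jump. Stack: []
LOAD_FAST z → push 0. Stack: [0]
LOAD_CONST → push 1. Stack: [0, 1]
BINARY_OP - → 0 - 1 = -1. Stack: [-1]
STORE_FAST u → u=-1. Stack: []
LOAD_FAST u → push -1. Stack: [-1]
RETURN_VALUE → return -1.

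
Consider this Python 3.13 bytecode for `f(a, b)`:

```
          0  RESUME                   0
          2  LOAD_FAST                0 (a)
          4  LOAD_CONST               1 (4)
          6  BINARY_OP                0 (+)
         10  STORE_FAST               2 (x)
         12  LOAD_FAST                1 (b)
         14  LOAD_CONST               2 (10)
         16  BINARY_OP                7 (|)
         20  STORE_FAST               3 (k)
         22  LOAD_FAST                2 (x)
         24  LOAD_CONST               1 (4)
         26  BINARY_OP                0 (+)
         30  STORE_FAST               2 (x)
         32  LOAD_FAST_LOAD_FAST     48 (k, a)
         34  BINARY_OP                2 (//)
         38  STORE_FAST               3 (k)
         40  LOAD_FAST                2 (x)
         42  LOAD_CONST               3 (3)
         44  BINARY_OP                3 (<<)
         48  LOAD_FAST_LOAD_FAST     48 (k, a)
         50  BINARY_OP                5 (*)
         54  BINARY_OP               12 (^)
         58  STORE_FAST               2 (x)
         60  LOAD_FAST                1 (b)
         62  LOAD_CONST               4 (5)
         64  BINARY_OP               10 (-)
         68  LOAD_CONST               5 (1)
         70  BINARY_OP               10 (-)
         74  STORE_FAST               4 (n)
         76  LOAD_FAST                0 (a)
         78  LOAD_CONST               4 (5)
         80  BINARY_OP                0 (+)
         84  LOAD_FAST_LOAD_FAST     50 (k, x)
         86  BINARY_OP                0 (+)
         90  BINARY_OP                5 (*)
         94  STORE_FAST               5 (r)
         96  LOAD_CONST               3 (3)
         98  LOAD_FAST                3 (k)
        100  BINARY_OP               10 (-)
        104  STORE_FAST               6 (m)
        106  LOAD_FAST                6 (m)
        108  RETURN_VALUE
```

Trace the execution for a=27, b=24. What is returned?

3

LOAD_FAST a → push 27. Stack: [27]
LOAD_CONST → push 4. Stack: [27, 4]
BINARY_OP + → 27 + 4 = 31. Stack: [31]
STORE_FAST x → x=31. Stack: []
LOAD_FAST b → push 24. Stack: [24]
LOAD_CONST → push 10. Stack: [24, 10]
BINARY_OP | → 24 | 10 = 26. Stack: [26]
STORE_FAST k → k=26. Stack: []
LOAD_FAST x → push 31. Stack: [31]
LOAD_CONST → push 4. Stack: [31, 4]
BINARY_OP + → 31 + 4 = 35. Stack: [35]
STORE_FAST x → x=35. Stack: []
LOAD_FAST_LOAD_FAST k,a → push 26,27. Stack: [26, 27]
BINARY_OP // → 26 // 27 = 0. Stack: [0]
STORE_FAST k → k=0. Stack: []
LOAD_FAST x → push 35. Stack: [35]
LOAD_CONST → push 3. Stack: [35, 3]
BINARY_OP << → 35 << 3 = 280. Stack: [280]
LOAD_FAST_LOAD_FAST k,a → push 0,27. Stack: [280, 0, 27]
BINARY_OP * → 0 * 27 = 0. Stack: [280, 0]
BINARY_OP ^ → 280 ^ 0 = 280. Stack: [280]
STORE_FAST x → x=280. Stack: []
LOAD_FAST b → push 24. Stack: [24]
LOAD_CONST → push 5. Stack: [24, 5]
BINARY_OP - → 24 - 5 = 19. Stack: [19]
LOAD_CONST → push 1. Stack: [19, 1]
BINARY_OP - → 19 - 1 = 18. Stack: [18]
STORE_FAST n → n=18. Stack: []
LOAD_FAST a → push 27. Stack: [27]
LOAD_CONST → push 5. Stack: [27, 5]
BINARY_OP + → 27 + 5 = 32. Stack: [32]
LOAD_FAST_LOAD_FAST k,x → push 0,280. Stack: [32, 0, 280]
BINARY_OP + → 0 + 280 = 280. Stack: [32, 280]
BINARY_OP * → 32 * 280 = 8960. Stack: [8960]
STORE_FAST r → r=8960. Stack: []
LOAD_CONST → push 3. Stack: [3]
LOAD_FAST k → push 0. Stack: [3, 0]
BINARY_OP - → 3 - 0 = 3. Stack: [3]
STORE_FAST m → m=3. Stack: []
LOAD_FAST m → push 3. Stack: [3]
RETURN_VALUE → return 3.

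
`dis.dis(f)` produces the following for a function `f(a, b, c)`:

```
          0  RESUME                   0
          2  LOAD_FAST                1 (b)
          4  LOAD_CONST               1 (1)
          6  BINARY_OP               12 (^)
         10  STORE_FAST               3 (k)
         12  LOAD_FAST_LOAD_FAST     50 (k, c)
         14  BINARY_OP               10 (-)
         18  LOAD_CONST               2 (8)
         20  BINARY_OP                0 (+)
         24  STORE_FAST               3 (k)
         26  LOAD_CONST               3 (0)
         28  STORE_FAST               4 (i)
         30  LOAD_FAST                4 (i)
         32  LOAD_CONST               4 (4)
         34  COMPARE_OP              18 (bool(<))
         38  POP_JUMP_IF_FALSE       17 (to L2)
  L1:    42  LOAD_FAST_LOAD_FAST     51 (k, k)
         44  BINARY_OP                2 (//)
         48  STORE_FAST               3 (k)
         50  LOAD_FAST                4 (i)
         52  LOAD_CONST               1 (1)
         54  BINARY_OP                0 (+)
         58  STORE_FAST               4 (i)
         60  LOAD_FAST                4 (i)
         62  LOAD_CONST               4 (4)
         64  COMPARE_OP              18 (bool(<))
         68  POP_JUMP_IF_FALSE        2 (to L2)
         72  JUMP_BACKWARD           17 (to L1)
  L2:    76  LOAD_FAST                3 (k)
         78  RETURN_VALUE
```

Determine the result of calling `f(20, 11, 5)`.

LOAD_FAST b → push 11. Stack: [11]
LOAD_CONST → push 1. Stack: [11, 1]
BINARY_OP ^ → 11 ^ 1 = 10. Stack: [10]
STORE_FAST k → k=10. Stack: []
LOAD_FAST_LOAD_FAST k,c → push 10,5. Stack: [10, 5]
BINARY_OP - → 10 - 5 = 5. Stack: [5]
LOAD_CONST → push 8. Stack: [5, 8]
BINARY_OP + → 5 + 8 = 13. Stack: [13]
STORE_FAST k → k=13. Stack: []
LOAD_CONST → push 0. Stack: [0]
STORE_FAST i → i=0. Stack: []
LOAD_FAST i → push 0. Stack: [0]
LOAD_CONST → push 4. Stack: [0, 4]
COMPARE_OP bool(<) → 0 vs 4 = True. Stack: [True]
POP_JUMP_IF_FALSE → pop True; no jump. Stack: []
LOAD_FAST_LOAD_FAST k,k → push 13,13. Stack: [13, 13]
BINARY_OP // → 13 // 13 = 1. Stack: [1]
STORE_FAST k → k=1. Stack: []
LOAD_FAST i → push 0. Stack: [0]
LOAD_CONST → push 1. Stack: [0, 1]
BINARY_OP + → 0 + 1 = 1. Stack: [1]
STORE_FAST i → i=1. Stack: []
LOAD_FAST i → push 1. Stack: [1]
LOAD_CONST → push 4. Stack: [1, 4]
COMPARE_OP bool(<) → 1 vs 4 = True. Stack: [True]
POP_JUMP_IF_FALSE → pop True; no jump. Stack: []
LOAD_FAST_LOAD_FAST k,k → push 1,1. Stack: [1, 1]
BINARY_OP // → 1 // 1 = 1. Stack: [1]
STORE_FAST k → k=1. Stack: []
LOAD_FAST i → push 1. Stack: [1]
LOAD_CONST → push 1. Stack: [1, 1]
BINARY_OP + → 1 + 1 = 2. Stack: [2]
STORE_FAST i → i=2. Stack: []
LOAD_FAST i → push 2. Stack: [2]
LOAD_CONST → push 4. Stack: [2, 4]
COMPARE_OP bool(<) → 2 vs 4 = True. Stack: [True]
POP_JUMP_IF_FALSE → pop True; no jump. Stack: []
LOAD_FAST_LOAD_FAST k,k → push 1,1. Stack: [1, 1]
BINARY_OP // → 1 // 1 = 1. Stack: [1]
STORE_FAST k → k=1. Stack: []
LOAD_FAST i → push 2. Stack: [2]
LOAD_CONST → push 1. Stack: [2, 1]
BINARY_OP + → 2 + 1 = 3. Stack: [3]
STORE_FAST i → i=3. Stack: []
LOAD_FAST i → push 3. Stack: [3]
LOAD_CONST → push 4. Stack: [3, 4]
COMPARE_OP bool(<) → 3 vs 4 = True. Stack: [True]
POP_JUMP_IF_FALSE → pop True; no jump. Stack: []
LOAD_FAST_LOAD_FAST k,k → push 1,1. Stack: [1, 1]
BINARY_OP // → 1 // 1 = 1. Stack: [1]
STORE_FAST k → k=1. Stack: []
LOAD_FAST i → push 3. Stack: [3]
LOAD_CONST → push 1. Stack: [3, 1]
BINARY_OP + → 3 + 1 = 4. Stack: [4]
STORE_FAST i → i=4. Stack: []
LOAD_FAST i → push 4. Stack: [4]
LOAD_CONST → push 4. Stack: [4, 4]
COMPARE_OP bool(<) → 4 vs 4 = False. Stack: [False]
POP_JUMP_IF_FALSE → pop False; jump. Stack: []
LOAD_FAST k → push 1. Stack: [1]
RETURN_VALUE → return 1.

1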